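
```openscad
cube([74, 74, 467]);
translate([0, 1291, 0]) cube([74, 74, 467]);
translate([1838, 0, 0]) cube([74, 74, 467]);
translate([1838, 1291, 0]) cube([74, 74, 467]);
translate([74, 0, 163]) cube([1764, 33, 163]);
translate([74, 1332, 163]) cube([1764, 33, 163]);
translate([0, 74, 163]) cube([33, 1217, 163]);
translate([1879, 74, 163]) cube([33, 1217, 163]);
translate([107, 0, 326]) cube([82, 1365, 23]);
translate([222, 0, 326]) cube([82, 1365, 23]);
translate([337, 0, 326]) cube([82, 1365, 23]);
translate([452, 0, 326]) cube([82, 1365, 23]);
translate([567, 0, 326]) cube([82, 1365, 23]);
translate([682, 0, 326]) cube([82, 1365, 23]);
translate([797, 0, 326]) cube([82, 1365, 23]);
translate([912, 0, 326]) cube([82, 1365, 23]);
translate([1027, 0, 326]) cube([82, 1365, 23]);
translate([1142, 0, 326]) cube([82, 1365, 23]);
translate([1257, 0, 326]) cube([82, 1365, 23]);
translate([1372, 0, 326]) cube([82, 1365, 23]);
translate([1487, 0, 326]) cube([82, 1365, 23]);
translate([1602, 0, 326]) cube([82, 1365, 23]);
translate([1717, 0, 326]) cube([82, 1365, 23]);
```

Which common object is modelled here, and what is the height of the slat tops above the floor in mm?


A bed frame. The slat-top height is 349 mm.

Four posts, four rails, and a row of slats — a bed frame. Slats sit on the rails at z = 163 + 163 = 326; with slat thickness 23, the top is 349 mm.


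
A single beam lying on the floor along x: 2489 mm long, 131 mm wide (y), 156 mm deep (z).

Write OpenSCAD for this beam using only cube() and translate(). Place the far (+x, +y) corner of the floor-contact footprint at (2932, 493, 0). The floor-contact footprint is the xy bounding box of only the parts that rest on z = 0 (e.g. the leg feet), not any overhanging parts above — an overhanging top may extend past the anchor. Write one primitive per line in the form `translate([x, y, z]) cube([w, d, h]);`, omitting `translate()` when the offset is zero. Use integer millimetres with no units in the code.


translate([443, 362, 0]) cube([2489, 131, 156]);


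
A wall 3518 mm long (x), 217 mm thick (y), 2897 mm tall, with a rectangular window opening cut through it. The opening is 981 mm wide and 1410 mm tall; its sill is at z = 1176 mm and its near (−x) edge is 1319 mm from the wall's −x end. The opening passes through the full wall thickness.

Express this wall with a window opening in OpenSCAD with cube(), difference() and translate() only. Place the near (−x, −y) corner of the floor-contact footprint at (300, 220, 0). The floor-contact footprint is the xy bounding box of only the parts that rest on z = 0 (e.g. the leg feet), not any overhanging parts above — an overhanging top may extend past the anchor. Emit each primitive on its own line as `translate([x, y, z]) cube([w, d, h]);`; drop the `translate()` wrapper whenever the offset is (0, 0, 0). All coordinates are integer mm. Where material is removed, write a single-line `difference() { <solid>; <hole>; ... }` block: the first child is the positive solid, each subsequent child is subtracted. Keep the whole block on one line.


difference() { translate([300, 220, 0]) cube([3518, 217, 2897]); translate([1619, 220, 1176]) cube([981, 217, 1410]); }


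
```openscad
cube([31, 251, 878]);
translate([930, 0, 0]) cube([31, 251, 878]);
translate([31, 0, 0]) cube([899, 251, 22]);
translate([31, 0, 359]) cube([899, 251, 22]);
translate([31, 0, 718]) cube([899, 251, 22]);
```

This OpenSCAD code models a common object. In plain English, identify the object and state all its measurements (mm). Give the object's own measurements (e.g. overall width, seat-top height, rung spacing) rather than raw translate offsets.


An open bookshelf. Two side panels, each 31 mm thick, 251 mm deep and 878 mm tall, stand 961 mm apart (outside-to-outside). Between them sit 3 shelves, each 22 mm thick and 251 mm deep, spanning the full gap between the sides. The bottom shelf rests on the floor (its underside at z = 0) and the clear gap between one shelf's top and the next shelf's underside is 337 mm.


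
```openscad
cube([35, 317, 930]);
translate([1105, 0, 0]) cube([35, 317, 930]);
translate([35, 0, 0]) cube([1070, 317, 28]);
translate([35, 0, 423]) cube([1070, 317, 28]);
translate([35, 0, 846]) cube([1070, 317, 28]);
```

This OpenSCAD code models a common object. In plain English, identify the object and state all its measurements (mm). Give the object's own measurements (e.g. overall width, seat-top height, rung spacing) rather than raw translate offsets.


An open bookshelf. Two side panels, each 35 mm thick, 317 mm deep and 930 mm tall, stand 1140 mm apart (outside-to-outside). Between them sit 3 shelves, each 28 mm thick and 317 mm deep, spanning the full gap between the sides. The bottom shelf rests on the floor (its underside at z = 0) and the clear gap between one shelf's top and the next shelf's underside is 395 mm.


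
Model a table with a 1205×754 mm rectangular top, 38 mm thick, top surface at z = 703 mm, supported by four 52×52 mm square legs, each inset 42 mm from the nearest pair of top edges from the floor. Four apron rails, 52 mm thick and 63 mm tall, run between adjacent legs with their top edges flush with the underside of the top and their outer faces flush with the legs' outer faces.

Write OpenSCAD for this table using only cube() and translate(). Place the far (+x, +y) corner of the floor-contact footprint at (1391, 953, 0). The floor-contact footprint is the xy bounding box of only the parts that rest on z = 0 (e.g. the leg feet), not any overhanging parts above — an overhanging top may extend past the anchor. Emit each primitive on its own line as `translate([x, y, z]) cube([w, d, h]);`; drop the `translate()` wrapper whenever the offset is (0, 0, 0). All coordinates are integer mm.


translate([228, 241, 665]) cube([1205, 754, 38]);
translate([270, 283, 0]) cube([52, 52, 665]);
translate([1339, 283, 0]) cube([52, 52, 665]);
translate([270, 901, 0]) cube([52, 52, 665]);
translate([1339, 901, 0]) cube([52, 52, 665]);
translate([322, 283, 602]) cube([1017, 52, 63]);
translate([322, 901, 602]) cube([1017, 52, 63]);
translate([270, 335, 602]) cube([52, 566, 63]);
translate([1339, 335, 602]) cube([52, 566, 63]);


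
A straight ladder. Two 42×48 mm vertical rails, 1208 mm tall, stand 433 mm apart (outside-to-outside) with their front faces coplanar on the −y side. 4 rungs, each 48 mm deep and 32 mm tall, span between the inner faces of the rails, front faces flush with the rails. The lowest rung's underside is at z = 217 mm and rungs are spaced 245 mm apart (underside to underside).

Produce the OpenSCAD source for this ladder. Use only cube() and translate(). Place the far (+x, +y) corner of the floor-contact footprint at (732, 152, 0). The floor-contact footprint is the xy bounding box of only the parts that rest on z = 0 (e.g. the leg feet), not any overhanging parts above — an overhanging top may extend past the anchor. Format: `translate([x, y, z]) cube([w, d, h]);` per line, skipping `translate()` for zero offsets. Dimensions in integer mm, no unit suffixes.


translate([299, 104, 0]) cube([42, 48, 1208]);
translate([690, 104, 0]) cube([42, 48, 1208]);
translate([341, 104, 217]) cube([349, 48, 32]);
translate([341, 104, 462]) cube([349, 48, 32]);
translate([341, 104, 707]) cube([349, 48, 32]);
translate([341, 104, 952]) cube([349, 48, 32]);


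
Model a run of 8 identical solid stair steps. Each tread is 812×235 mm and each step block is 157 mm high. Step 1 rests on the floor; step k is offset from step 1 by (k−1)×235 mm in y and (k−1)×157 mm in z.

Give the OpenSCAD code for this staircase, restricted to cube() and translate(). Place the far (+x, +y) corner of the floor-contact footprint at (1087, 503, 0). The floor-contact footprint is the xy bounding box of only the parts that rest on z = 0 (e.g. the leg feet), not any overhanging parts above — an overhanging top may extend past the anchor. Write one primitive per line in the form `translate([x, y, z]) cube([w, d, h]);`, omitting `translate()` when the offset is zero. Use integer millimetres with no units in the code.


translate([275, 268, 0]) cube([812, 235, 157]);
translate([275, 503, 157]) cube([812, 235, 157]);
translate([275, 738, 314]) cube([812, 235, 157]);
translate([275, 973, 471]) cube([812, 235, 157]);
translate([275, 1208, 628]) cube([812, 235, 157]);
translate([275, 1443, 785]) cube([812, 235, 157]);
translate([275, 1678, 942]) cube([812, 235, 157]);
translate([275, 1913, 1099]) cube([812, 235, 157]);


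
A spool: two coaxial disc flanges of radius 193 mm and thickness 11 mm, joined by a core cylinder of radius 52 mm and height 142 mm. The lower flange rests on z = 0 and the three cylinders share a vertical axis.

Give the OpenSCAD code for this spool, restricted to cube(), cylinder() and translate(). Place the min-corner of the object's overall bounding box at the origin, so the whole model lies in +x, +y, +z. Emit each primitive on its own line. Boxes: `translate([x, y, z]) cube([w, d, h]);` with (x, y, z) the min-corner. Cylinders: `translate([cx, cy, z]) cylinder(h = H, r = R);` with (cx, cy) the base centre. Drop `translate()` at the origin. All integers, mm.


translate([193, 193, 0]) cylinder(h = 11, r = 193);
translate([193, 193, 11]) cylinder(h = 142, r = 52);
translate([193, 193, 153]) cylinder(h = 11, r = 193);


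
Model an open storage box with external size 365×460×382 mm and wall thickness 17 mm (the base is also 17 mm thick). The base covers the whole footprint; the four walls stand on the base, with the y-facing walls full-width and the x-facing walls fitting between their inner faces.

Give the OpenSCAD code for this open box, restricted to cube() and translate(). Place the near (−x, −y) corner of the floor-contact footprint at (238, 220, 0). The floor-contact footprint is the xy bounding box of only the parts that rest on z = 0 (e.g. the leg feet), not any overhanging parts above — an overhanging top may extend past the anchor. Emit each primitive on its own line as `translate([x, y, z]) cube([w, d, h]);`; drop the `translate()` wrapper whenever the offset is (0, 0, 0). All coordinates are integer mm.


translate([238, 220, 0]) cube([365, 460, 17]);
translate([238, 220, 17]) cube([365, 17, 365]);
translate([238, 663, 17]) cube([365, 17, 365]);
translate([238, 237, 17]) cube([17, 426, 365]);
translate([586, 237, 17]) cube([17, 426, 365]);


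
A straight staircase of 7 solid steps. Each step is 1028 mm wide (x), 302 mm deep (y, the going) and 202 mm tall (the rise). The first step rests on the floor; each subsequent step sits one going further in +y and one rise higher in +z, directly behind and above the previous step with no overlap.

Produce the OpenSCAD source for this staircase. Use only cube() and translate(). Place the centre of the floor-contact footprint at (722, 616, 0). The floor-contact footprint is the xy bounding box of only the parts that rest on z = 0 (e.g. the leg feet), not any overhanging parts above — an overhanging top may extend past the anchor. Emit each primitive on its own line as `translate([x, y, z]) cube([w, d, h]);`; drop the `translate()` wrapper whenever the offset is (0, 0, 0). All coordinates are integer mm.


translate([208, 465, 0]) cube([1028, 302, 202]);
translate([208, 767, 202]) cube([1028, 302, 202]);
translate([208, 1069, 404]) cube([1028, 302, 202]);
translate([208, 1371, 606]) cube([1028, 302, 202]);
translate([208, 1673, 808]) cube([1028, 302, 202]);
translate([208, 1975, 1010]) cube([1028, 302, 202]);
translate([208, 2277, 1212]) cube([1028, 302, 202]);


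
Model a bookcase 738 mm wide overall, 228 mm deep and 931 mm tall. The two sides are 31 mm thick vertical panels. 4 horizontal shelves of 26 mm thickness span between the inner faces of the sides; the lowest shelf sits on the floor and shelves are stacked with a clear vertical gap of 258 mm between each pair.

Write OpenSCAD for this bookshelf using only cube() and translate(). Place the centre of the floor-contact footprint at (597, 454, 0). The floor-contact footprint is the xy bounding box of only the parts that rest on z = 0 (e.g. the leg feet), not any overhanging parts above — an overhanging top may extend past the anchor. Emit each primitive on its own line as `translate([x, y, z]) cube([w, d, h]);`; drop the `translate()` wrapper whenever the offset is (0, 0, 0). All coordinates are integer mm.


translate([228, 340, 0]) cube([31, 228, 931]);
translate([935, 340, 0]) cube([31, 228, 931]);
translate([259, 340, 0]) cube([676, 228, 26]);
translate([259, 340, 284]) cube([676, 228, 26]);
translate([259, 340, 568]) cube([676, 228, 26]);
translate([259, 340, 852]) cube([676, 228, 26]);


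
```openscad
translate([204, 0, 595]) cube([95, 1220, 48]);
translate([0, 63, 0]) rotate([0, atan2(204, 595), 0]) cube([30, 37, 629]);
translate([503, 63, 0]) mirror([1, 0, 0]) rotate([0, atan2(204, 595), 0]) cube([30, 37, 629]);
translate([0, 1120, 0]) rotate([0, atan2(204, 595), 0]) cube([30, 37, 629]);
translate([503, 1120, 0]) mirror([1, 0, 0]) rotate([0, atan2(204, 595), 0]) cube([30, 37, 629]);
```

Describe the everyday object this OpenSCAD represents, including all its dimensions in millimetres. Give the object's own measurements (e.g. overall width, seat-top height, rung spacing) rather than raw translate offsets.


A sawhorse. A 95×1220×48 mm beam (x, y, z) sits on two A-frame leg pairs. Each pair is two raked legs of 30×37 mm section (37 mm along y) splaying symmetrically in x. Each leg rises 595 mm vertically over 204 mm of horizontal reach and is 629 mm long along its own axis. Every leg's outer bottom edge rests on the floor and its outer top edge meets a bottom edge of the beam — the left legs (tilting toward +x) meet the beam's −x bottom edge, the right legs (their mirror images, tilting toward −x) meet its +x bottom edge — so the leg tops tuck under the beam, the beam's underside is 595 mm above the floor, and the feet are 503 mm apart outside-to-outside with the beam centred between them. The two leg pairs are set in 63 mm from either end of the beam.


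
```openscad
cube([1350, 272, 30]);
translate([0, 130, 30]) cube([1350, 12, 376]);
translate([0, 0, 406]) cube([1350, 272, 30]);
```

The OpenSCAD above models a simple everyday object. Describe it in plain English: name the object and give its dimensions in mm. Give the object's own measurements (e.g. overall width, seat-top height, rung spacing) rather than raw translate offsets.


An I-beam lying along x, 1350 mm long. Overall section height 436 mm. Two flanges 272 mm wide (y) and 30 mm thick, one on the floor and one at the top; a web 12 mm thick runs between them, centred on the flange width.


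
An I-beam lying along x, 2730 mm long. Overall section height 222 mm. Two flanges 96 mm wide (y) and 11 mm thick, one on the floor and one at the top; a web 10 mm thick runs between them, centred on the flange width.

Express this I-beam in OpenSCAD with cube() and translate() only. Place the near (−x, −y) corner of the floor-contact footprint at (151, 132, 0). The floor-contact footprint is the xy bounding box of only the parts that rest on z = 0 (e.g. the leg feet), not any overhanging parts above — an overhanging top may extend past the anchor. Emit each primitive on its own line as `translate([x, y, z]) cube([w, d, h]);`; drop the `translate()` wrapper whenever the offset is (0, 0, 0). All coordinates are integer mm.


translate([151, 132, 0]) cube([2730, 96, 11]);
translate([151, 175, 11]) cube([2730, 10, 200]);
translate([151, 132, 211]) cube([2730, 96, 11]);


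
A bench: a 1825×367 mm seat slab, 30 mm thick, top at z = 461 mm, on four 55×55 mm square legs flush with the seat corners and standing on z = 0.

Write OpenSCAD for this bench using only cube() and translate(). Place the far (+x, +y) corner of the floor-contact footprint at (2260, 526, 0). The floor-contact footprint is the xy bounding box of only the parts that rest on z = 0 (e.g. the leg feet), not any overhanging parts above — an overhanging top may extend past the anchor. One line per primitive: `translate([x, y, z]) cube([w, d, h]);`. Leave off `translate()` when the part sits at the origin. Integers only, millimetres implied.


translate([435, 159, 431]) cube([1825, 367, 30]);
translate([435, 159, 0]) cube([55, 55, 431]);
translate([435, 471, 0]) cube([55, 55, 431]);
translate([2205, 159, 0]) cube([55, 55, 431]);
translate([2205, 471, 0]) cube([55, 55, 431]);


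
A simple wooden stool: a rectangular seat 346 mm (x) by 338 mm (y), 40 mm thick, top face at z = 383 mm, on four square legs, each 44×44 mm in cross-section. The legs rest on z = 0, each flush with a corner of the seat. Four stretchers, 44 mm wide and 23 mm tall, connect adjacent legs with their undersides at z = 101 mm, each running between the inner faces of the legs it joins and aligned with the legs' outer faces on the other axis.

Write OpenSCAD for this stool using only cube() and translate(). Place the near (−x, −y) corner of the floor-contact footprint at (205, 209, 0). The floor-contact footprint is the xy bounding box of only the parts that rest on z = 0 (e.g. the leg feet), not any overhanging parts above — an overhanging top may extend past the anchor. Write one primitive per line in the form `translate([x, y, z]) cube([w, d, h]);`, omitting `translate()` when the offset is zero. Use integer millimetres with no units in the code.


translate([205, 209, 343]) cube([346, 338, 40]);
translate([205, 209, 0]) cube([44, 44, 343]);
translate([507, 209, 0]) cube([44, 44, 343]);
translate([205, 503, 0]) cube([44, 44, 343]);
translate([507, 503, 0]) cube([44, 44, 343]);
translate([249, 209, 101]) cube([258, 44, 23]);
translate([249, 503, 101]) cube([258, 44, 23]);
translate([205, 253, 101]) cube([44, 250, 23]);
translate([507, 253, 101]) cube([44, 250, 23]);


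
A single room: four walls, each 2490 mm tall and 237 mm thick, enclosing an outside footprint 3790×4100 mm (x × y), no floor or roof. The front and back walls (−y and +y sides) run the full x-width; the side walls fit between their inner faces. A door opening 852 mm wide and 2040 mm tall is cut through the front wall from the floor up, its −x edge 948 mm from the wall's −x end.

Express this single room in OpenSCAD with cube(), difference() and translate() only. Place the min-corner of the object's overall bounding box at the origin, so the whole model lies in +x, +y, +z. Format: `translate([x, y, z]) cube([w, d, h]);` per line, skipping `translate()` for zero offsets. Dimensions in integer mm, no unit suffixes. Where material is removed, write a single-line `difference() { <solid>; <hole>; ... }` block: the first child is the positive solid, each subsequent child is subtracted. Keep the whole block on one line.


difference() { cube([3790, 237, 2490]); translate([948, 0, 0]) cube([852, 237, 2040]); }
translate([0, 3863, 0]) cube([3790, 237, 2490]);
translate([0, 237, 0]) cube([237, 3626, 2490]);
translate([3553, 237, 0]) cube([237, 3626, 2490]);


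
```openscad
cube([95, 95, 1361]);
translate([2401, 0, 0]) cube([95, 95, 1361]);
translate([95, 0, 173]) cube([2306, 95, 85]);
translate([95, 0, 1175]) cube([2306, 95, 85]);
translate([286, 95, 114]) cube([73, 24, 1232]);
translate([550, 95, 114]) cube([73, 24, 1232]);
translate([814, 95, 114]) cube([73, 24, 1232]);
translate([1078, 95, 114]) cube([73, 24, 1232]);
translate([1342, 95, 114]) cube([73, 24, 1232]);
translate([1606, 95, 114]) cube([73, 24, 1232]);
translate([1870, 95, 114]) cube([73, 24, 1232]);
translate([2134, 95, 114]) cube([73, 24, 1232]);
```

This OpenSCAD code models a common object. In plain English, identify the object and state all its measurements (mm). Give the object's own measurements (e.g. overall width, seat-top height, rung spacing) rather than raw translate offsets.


A fence section. Two 95×95 mm posts, 1361 mm tall, stand on the floor with a clear span of 2306 mm between their inner faces. Two horizontal rails of 95×85 mm section span the gap between the posts with their undersides at z = 173 mm and z = 1175 mm, flush with the posts' −y face. 8 pickets, each 73 mm wide, 24 mm thick and 1232 mm tall, are fixed to the +y face of the rails with their bottoms at z = 114 mm, spaced across the span with a 191 mm gap after the −x post and between neighbouring pickets, with 194 mm left before the +x post.


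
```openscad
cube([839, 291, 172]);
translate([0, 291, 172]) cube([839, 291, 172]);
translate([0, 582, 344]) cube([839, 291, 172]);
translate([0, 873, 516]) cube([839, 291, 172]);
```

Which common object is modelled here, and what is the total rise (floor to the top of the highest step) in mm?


A staircase. The total rise is 688 mm.

4 identical blocks, each offset up and back from the previous — a staircase. Each step is 172 mm tall and there are 4 of them, so the total rise is 4 × 172 = 688 mm.


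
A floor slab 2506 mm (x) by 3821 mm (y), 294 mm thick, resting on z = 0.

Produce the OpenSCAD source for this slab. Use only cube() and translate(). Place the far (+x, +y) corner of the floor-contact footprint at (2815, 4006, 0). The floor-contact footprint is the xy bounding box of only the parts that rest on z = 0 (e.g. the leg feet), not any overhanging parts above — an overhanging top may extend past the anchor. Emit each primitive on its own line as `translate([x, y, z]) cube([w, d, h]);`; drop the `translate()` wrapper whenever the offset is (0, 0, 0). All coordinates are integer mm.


translate([309, 185, 0]) cube([2506, 3821, 294]);


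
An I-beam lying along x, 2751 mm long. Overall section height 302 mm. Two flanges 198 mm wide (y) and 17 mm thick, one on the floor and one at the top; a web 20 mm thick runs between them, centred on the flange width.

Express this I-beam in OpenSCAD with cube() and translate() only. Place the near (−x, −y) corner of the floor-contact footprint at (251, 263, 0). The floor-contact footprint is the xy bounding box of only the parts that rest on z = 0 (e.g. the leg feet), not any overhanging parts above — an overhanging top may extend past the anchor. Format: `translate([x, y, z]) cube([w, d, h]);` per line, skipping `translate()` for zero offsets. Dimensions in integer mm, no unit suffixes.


translate([251, 263, 0]) cube([2751, 198, 17]);
translate([251, 352, 17]) cube([2751, 20, 268]);
translate([251, 263, 285]) cube([2751, 198, 17]);


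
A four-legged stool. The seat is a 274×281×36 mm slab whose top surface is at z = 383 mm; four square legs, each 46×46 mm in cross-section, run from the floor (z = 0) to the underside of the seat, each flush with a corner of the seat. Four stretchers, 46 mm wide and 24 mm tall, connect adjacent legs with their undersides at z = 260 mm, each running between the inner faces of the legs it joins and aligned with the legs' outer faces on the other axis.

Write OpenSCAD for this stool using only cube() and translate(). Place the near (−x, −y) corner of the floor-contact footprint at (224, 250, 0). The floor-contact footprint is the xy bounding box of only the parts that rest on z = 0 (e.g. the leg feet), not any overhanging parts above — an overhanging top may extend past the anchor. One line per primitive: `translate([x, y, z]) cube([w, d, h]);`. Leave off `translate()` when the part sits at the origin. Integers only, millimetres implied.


translate([224, 250, 347]) cube([274, 281, 36]);
translate([224, 250, 0]) cube([46, 46, 347]);
translate([452, 250, 0]) cube([46, 46, 347]);
translate([224, 485, 0]) cube([46, 46, 347]);
translate([452, 485, 0]) cube([46, 46, 347]);
translate([270, 250, 260]) cube([182, 46, 24]);
translate([270, 485, 260]) cube([182, 46, 24]);
translate([224, 296, 260]) cube([46, 189, 24]);
translate([452, 296, 260]) cube([46, 189, 24]);


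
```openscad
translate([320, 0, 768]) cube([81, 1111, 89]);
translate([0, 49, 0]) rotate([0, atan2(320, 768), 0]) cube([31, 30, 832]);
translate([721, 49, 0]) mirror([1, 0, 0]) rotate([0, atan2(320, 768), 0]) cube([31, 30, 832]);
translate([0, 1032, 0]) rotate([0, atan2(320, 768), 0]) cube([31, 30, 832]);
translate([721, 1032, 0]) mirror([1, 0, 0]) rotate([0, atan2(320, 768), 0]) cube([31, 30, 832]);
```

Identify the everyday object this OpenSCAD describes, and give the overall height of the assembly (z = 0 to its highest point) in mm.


A sawhorse. The overall height is 857 mm.

A beam across two mirrored pairs of raked legs — a sawhorse. The beam's underside is at z = 768 (matching the legs' vertical rise in atan2(320, 768)) and the beam is 89 mm tall, so its top is at 768 + 89 = 857 mm. The raked legs top out at the beam's underside, so that is the highest point.


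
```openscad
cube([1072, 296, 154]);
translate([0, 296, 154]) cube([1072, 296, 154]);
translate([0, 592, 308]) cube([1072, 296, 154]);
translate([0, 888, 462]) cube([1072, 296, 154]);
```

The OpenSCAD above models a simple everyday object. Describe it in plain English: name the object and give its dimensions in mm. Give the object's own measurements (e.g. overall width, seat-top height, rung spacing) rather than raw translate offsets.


A straight staircase of 4 solid steps. Each step is 1072 mm wide (x), 296 mm deep (y, the going) and 154 mm tall (the rise). The first step rests on the floor; each subsequent step sits one going further in +y and one rise higher in +z, directly behind and above the previous step with no overlap.


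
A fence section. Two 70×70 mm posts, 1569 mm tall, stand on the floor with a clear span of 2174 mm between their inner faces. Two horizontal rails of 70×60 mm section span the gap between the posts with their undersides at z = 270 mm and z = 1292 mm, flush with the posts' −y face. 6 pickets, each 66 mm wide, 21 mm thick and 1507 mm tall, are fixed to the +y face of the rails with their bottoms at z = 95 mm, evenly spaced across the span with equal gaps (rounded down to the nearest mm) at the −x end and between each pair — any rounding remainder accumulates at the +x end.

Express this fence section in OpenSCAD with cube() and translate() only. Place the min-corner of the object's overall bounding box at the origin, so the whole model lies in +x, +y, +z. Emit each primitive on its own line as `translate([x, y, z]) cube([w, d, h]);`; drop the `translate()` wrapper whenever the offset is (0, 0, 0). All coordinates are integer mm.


cube([70, 70, 1569]);
translate([2244, 0, 0]) cube([70, 70, 1569]);
translate([70, 0, 270]) cube([2174, 70, 60]);
translate([70, 0, 1292]) cube([2174, 70, 60]);
translate([324, 70, 95]) cube([66, 21, 1507]);
translate([644, 70, 95]) cube([66, 21, 1507]);
translate([964, 70, 95]) cube([66, 21, 1507]);
translate([1284, 70, 95]) cube([66, 21, 1507]);
translate([1604, 70, 95]) cube([66, 21, 1507]);
translate([1924, 70, 95]) cube([66, 21, 1507]);


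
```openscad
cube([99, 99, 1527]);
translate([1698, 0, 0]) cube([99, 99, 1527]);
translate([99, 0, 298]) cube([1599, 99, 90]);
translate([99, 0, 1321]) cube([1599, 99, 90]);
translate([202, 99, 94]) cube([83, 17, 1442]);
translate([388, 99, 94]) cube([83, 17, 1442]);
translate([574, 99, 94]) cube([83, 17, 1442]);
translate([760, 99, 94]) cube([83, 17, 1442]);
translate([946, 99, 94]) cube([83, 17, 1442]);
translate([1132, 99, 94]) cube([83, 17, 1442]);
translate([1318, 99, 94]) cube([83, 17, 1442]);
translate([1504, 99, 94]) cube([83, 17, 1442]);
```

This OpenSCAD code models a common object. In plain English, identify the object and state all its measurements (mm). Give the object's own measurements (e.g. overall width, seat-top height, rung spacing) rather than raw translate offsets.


A fence section. Two 99×99 mm posts, 1527 mm tall, stand on the floor with a clear span of 1599 mm between their inner faces. Two horizontal rails of 99×90 mm section span the gap between the posts with their undersides at z = 298 mm and z = 1321 mm, flush with the posts' −y face. 8 pickets, each 83 mm wide, 17 mm thick and 1442 mm tall, are fixed to the +y face of the rails with their bottoms at z = 94 mm, spaced across the span with a 103 mm gap after the −x post and between neighbouring pickets, with 111 mm left before the +x post.


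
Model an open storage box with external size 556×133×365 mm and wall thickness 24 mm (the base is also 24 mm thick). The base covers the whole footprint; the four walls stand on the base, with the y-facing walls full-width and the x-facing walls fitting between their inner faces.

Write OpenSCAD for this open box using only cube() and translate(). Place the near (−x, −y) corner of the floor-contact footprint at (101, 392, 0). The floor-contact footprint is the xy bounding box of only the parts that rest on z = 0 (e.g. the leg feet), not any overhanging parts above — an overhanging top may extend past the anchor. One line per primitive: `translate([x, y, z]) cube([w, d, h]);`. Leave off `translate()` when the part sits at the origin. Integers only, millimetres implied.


translate([101, 392, 0]) cube([556, 133, 24]);
translate([101, 392, 24]) cube([556, 24, 341]);
translate([101, 501, 24]) cube([556, 24, 341]);
translate([101, 416, 24]) cube([24, 85, 341]);
translate([633, 416, 24]) cube([24, 85, 341]);


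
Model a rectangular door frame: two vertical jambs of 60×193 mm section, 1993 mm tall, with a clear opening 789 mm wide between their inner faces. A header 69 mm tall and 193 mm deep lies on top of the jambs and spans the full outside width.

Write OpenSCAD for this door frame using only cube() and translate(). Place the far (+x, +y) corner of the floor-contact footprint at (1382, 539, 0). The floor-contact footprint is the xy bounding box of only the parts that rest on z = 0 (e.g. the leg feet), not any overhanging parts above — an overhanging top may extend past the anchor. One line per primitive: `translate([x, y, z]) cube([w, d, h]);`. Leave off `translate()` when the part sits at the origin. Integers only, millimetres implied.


translate([473, 346, 0]) cube([60, 193, 1993]);
translate([1322, 346, 0]) cube([60, 193, 1993]);
translate([473, 346, 1993]) cube([909, 193, 69]);


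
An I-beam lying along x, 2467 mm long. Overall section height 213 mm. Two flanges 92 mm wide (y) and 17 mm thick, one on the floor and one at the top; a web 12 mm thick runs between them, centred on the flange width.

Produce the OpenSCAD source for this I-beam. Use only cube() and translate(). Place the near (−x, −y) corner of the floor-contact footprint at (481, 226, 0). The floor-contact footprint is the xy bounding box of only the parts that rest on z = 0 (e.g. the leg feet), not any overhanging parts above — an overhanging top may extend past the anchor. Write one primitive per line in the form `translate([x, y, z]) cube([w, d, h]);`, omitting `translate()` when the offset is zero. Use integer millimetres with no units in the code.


translate([481, 226, 0]) cube([2467, 92, 17]);
translate([481, 266, 17]) cube([2467, 12, 179]);
translate([481, 226, 196]) cube([2467, 92, 17]);


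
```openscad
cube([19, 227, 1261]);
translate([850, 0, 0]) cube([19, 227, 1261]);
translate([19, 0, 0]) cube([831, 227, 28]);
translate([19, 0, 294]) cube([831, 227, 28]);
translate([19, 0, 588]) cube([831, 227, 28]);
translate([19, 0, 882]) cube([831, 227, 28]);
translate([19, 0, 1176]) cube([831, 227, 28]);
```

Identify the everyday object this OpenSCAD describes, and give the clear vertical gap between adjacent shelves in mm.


A bookshelf. The clear shelf gap is 266 mm.

Two tall side panels with 5 horizontal boards between them — a bookshelf. The first two shelf undersides are at z = 0 and z = 294; with shelf thickness 28, the clear gap is 294 − 0 − 28 = 266 mm.


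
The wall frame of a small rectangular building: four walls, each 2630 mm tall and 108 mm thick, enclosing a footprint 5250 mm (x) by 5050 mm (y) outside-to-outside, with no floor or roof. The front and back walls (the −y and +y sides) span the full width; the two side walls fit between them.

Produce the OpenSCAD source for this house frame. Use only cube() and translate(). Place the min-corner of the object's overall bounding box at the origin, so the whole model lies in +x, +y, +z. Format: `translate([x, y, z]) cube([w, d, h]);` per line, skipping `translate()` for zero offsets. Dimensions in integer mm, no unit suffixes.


cube([5250, 108, 2630]);
translate([0, 4942, 0]) cube([5250, 108, 2630]);
translate([0, 108, 0]) cube([108, 4834, 2630]);
translate([5142, 108, 0]) cube([108, 4834, 2630]);


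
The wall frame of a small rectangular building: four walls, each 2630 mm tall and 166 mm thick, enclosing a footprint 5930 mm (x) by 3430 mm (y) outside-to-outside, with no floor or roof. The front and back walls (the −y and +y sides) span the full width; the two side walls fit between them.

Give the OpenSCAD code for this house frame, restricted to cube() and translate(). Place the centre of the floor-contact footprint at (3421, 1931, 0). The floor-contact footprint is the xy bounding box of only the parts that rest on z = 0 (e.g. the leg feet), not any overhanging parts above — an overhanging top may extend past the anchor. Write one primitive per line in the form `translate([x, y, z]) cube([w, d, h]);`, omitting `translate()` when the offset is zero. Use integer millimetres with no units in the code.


translate([456, 216, 0]) cube([5930, 166, 2630]);
translate([456, 3480, 0]) cube([5930, 166, 2630]);
translate([456, 382, 0]) cube([166, 3098, 2630]);
translate([6220, 382, 0]) cube([166, 3098, 2630]);


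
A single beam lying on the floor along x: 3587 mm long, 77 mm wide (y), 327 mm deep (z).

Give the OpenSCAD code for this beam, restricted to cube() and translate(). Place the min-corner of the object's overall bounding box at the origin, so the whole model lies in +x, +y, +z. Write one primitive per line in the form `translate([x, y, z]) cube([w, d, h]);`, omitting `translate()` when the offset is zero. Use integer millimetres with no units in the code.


cube([3587, 77, 327]);


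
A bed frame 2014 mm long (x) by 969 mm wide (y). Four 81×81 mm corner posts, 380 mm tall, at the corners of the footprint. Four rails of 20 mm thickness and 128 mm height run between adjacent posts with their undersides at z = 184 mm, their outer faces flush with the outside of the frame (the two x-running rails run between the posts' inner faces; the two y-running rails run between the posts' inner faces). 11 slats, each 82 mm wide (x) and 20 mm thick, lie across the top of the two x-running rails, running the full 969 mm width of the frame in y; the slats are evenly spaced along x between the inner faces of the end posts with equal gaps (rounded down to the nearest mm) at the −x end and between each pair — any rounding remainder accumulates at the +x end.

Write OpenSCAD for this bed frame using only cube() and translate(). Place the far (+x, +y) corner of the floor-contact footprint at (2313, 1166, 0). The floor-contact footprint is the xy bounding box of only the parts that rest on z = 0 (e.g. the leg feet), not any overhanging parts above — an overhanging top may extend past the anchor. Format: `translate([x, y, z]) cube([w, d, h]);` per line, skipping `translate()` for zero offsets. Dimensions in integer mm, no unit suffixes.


translate([299, 197, 0]) cube([81, 81, 380]);
translate([299, 1085, 0]) cube([81, 81, 380]);
translate([2232, 197, 0]) cube([81, 81, 380]);
translate([2232, 1085, 0]) cube([81, 81, 380]);
translate([380, 197, 184]) cube([1852, 20, 128]);
translate([380, 1146, 184]) cube([1852, 20, 128]);
translate([299, 278, 184]) cube([20, 807, 128]);
translate([2293, 278, 184]) cube([20, 807, 128]);
translate([459, 197, 312]) cube([82, 969, 20]);
translate([620, 197, 312]) cube([82, 969, 20]);
translate([781, 197, 312]) cube([82, 969, 20]);
translate([942, 197, 312]) cube([82, 969, 20]);
translate([1103, 197, 312]) cube([82, 969, 20]);
translate([1264, 197, 312]) cube([82, 969, 20]);
translate([1425, 197, 312]) cube([82, 969, 20]);
translate([1586, 197, 312]) cube([82, 969, 20]);
translate([1747, 197, 312]) cube([82, 969, 20]);
translate([1908, 197, 312]) cube([82, 969, 20]);
translate([2069, 197, 312]) cube([82, 969, 20]);


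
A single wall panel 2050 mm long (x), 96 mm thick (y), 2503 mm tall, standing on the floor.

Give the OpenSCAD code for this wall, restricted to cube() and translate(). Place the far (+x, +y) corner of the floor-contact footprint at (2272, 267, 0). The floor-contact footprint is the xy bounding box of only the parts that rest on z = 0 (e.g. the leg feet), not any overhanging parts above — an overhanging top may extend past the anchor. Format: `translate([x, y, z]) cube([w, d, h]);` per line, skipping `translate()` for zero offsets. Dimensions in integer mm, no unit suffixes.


translate([222, 171, 0]) cube([2050, 96, 2503]);


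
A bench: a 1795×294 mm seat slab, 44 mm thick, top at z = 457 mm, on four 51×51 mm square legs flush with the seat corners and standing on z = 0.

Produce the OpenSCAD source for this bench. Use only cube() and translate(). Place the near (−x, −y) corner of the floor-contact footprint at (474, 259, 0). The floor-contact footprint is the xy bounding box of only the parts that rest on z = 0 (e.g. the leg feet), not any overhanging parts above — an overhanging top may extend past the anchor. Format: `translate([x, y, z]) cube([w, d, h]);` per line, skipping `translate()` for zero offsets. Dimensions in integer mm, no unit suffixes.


// leg_h = 457 − 44 = 413
translate([474, 259, 413]) cube([1795, 294, 44]);
translate([474, 259, 0]) cube([51, 51, 413]);
translate([474, 502, 0]) cube([51, 51, 413]);
translate([2218, 259, 0]) cube([51, 51, 413]);
translate([2218, 502, 0]) cube([51, 51, 413]);


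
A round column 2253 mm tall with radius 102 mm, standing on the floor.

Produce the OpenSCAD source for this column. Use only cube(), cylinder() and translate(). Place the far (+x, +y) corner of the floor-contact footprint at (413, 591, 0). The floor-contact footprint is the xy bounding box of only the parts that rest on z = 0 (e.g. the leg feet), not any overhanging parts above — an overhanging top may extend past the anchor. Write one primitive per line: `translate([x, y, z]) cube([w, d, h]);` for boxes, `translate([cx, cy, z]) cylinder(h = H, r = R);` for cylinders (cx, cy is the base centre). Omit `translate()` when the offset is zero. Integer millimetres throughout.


translate([311, 489, 0]) cylinder(h = 2253, r = 102);


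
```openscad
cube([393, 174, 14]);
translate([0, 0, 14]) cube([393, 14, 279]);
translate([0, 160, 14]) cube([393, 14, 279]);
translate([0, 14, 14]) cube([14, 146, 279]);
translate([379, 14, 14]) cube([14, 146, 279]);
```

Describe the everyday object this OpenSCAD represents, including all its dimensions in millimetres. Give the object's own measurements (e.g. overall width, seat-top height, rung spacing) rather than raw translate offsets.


An open-topped rectangular box: outside dimensions 393×174×293 mm, with a uniform wall and base thickness of 14 mm. The base is a full 393×174 slab on the floor; four walls sit on top of the base. The front and back walls (the −y and +y sides) span the full width; the two side walls fit between them.


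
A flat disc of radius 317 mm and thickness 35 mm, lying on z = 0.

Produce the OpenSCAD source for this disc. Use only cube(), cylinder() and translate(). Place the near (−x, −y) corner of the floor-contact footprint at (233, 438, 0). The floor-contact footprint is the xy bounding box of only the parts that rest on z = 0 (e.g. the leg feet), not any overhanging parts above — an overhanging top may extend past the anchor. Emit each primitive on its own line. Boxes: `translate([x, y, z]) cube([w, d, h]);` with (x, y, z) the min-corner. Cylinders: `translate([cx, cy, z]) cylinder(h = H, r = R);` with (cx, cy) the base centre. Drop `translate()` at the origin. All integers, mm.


translate([550, 755, 0]) cylinder(h = 35, r = 317);


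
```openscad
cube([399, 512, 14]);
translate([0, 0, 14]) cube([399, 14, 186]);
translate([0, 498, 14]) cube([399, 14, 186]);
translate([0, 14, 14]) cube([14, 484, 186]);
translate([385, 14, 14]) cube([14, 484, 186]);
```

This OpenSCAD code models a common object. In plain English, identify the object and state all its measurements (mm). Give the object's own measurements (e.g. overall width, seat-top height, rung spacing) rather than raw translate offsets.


An open-topped rectangular box: outside dimensions 399×512×200 mm, with a uniform wall and base thickness of 14 mm. The base is a full 399×512 slab on the floor; four walls sit on top of the base. The front and back walls (the −y and +y sides) span the full width; the two side walls fit between them.
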